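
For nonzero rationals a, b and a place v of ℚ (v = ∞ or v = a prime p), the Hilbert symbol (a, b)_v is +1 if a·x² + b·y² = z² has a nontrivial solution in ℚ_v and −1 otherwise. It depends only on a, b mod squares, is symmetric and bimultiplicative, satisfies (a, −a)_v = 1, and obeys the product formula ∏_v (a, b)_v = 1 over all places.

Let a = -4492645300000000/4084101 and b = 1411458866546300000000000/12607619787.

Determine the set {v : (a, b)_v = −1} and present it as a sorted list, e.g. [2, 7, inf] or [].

(a, b) ≡ (-273, 4290) mod (ℚ^×)²; places V = {2, 3, 5, 7, 11, 13, ∞}.
(a,b)_11: α=2, u≡10; β=3, v≡4 (mod 11); (10|11)=-1, (4|11)=+1; sign (−1)^0·-1^3·+1^2 = -1.
(a,b)_∞: sgn(-273)=−, sgn(4290)=+, so +1.
(a,b)_7: α=-5, u≡5; β=-8, v≡3 (mod 7); (5|7)=-1, (3|7)=-1; sign (−1)^0·-1^-8·-1^-5 = -1.
(a,b)_13: α=5, u≡2; β=9, v≡8 (mod 13); (2|13)=-1, (8|13)=-1; sign (−1)^0·-1^9·-1^5 = +1.
(a,b)_5: α=8, u≡2; β=11, v≡2 (mod 5); (2|5)=-1, (2|5)=-1; sign (−1)^0·-1^11·-1^8 = -1.
(a,b)_2: α=8, β=11; u≡7, v≡1 (mod 8); ε(u)ε(v)=1·0, αω(v)=8·0, βω(u)=11·0; sum ≡ 0  ⇒  +1.
(a,b)_3: α=-5, u≡2; β=-7, v≡2 (mod 3); (2|3)=-1, (2|3)=-1; sign (−1)^1·-1^-7·-1^-5 = -1.
Ram(-273, 4290) = {3, 5, 7, 11}; no ℚ_3-point on the conic.

[3, 5, 7, 11]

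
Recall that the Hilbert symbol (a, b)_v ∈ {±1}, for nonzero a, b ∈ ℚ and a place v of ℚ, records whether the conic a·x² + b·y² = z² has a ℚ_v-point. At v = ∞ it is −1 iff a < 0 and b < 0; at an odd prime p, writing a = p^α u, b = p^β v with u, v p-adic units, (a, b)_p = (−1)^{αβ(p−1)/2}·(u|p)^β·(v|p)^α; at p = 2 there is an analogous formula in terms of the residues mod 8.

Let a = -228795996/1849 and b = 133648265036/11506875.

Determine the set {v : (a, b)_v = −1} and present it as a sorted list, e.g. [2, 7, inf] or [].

[13, 17]

Mod squares: a ≡ -472719, b ≡ 15249. Check v ∈ {∞, 2, 3, 5, 11, 13, 17, 19, 23, 31, 43}.
v=5: a=5^0·(≡1), b=5^-4·(≡1) mod 5; (1|5)=+1, (1|5)=+1; (−1)^{0·-4·2}·(+1)^-4·(+1)^0 = +1.
v=2: v_2(a)=2, v_2(b)=2; units ≡ 1, 1 (mod 8); ε·ε+αω+βω = 0·0+2·0+2·0 ≡ 0  ⇒  (a,b)_2 = +1.
v=∞: -472719 < 0 and 15249 > 0  ⇒  (a,b)_∞ = +1.
v=23: a=23^1·(≡1), b=23^1·(≡10) mod 23; (1|23)=+1, (10|23)=-1; (−1)^{1·1·11}·(+1)^1·(-1)^1 = +1.
v=31: a=31^1·(≡23), b=31^4·(≡16) mod 31; (23|31)=-1, (16|31)=+1; (−1)^{1·4·15}·(-1)^4·(+1)^1 = +1.
v=17: a=17^1·(≡7), b=17^-1·(≡1) mod 17; (7|17)=-1, (1|17)=+1; (−1)^{1·-1·8}·(-1)^-1·(+1)^1 = -1.
v=3: a=3^1·(≡2), b=3^-1·(≡1) mod 3; (2|3)=-1, (1|3)=+1; (−1)^{1·-1·1}·(-1)^-1·(+1)^1 = +1.
v=13: a=13^1·(≡11), b=13^1·(≡10) mod 13; (11|13)=-1, (10|13)=+1; (−1)^{1·1·6}·(-1)^1·(+1)^1 = -1.
v=19: a=19^0·(≡11), b=19^-2·(≡7) mod 19; (11|19)=+1, (7|19)=+1; (−1)^{0·-2·9}·(+1)^-2·(+1)^0 = +1.
v=11: a=11^2·(≡2), b=11^2·(≡3) mod 11; (2|11)=-1, (3|11)=+1; (−1)^{2·2·5}·(-1)^2·(+1)^2 = +1.
v=43: a=43^-2·(≡38), b=43^0·(≡20) mod 43; (38|43)=+1, (20|43)=-1; (−1)^{-2·0·21}·(+1)^0·(-1)^-2 = +1.
|Ram(-472719, 15249)| = 2, even; anisotropic at {13, 17}.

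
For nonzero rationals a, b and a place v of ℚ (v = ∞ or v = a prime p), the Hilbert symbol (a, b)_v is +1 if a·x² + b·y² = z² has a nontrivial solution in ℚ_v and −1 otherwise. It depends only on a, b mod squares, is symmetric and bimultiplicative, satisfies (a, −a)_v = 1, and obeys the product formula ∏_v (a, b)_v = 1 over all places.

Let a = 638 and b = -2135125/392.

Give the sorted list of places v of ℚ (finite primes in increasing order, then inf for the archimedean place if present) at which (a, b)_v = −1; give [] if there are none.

Mod squares: a ≡ 638, b ≡ -170810. Check v ∈ {∞, 2, 5, 7, 11, 19, 29, 31}.
v=11: a=11^1·(≡3), b=11^0·(≡9) mod 11; (3|11)=+1, (9|11)=+1; (−1)^{1·0·5}·(+1)^0·(+1)^1 = +1.
v=∞: 638 > 0 and -170810 < 0  ⇒  (a,b)_∞ = +1.
v=31: a=31^0·(≡18), b=31^1·(≡5) mod 31; (18|31)=+1, (5|31)=+1; (−1)^{0·1·15}·(+1)^1·(+1)^0 = +1.
v=2: v_2(a)=1, v_2(b)=-3; units ≡ 7, 3 (mod 8); ε·ε+αω+βω = 1·1+1·1+-3·0 ≡ 0  ⇒  (a,b)_2 = +1.
v=5: a=5^0·(≡3), b=5^3·(≡2) mod 5; (3|5)=-1, (2|5)=-1; (−1)^{0·3·2}·(-1)^3·(-1)^0 = -1.
v=19: a=19^0·(≡11), b=19^1·(≡4) mod 19; (11|19)=+1, (4|19)=+1; (−1)^{0·1·9}·(+1)^1·(+1)^0 = +1.
v=7: a=7^0·(≡1), b=7^-2·(≡1) mod 7; (1|7)=+1, (1|7)=+1; (−1)^{0·-2·3}·(+1)^-2·(+1)^0 = +1.
v=29: a=29^1·(≡22), b=29^1·(≡12) mod 29; (22|29)=+1, (12|29)=-1; (−1)^{1·1·14}·(+1)^1·(-1)^1 = -1.
Ram(638, -170810) = {5, 29}; no ℚ_5-point on the conic.

[5, 29]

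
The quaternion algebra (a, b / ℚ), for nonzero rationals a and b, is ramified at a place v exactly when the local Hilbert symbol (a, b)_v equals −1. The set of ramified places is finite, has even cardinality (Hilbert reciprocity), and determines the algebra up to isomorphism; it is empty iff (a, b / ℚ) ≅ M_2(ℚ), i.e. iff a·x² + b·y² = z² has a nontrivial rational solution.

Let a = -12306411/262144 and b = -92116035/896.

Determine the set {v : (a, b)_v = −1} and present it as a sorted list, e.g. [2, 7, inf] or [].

[2, 23, 31, inf]

Mod squares: a ≡ -899, b ≡ -15921290. Check v ∈ {∞, 2, 3, 5, 7, 11, 13, 23, 29, 31}.
v=7: a=7^0·(≡2), b=7^-1·(≡5) mod 7; (2|7)=+1, (5|7)=-1; (−1)^{0·-1·3}·(+1)^-1·(-1)^0 = +1.
v=13: a=13^2·(≡6), b=13^0·(≡11) mod 13; (6|13)=-1, (11|13)=-1; (−1)^{2·0·6}·(-1)^0·(-1)^2 = +1.
v=5: a=5^0·(≡1), b=5^1·(≡3) mod 5; (1|5)=+1, (3|5)=-1; (−1)^{0·1·2}·(+1)^1·(-1)^0 = +1.
v=∞: -899 < 0 and -15921290 < 0  ⇒  (a,b)_∞ = -1.
v=3: a=3^4·(≡1), b=3^4·(≡1) mod 3; (1|3)=+1, (1|3)=+1; (−1)^{4·4·1}·(+1)^4·(+1)^4 = +1.
v=23: a=23^0·(≡10), b=23^1·(≡9) mod 23; (10|23)=-1, (9|23)=+1; (−1)^{0·1·11}·(-1)^1·(+1)^0 = -1.
v=31: a=31^1·(≡20), b=31^1·(≡14) mod 31; (20|31)=+1, (14|31)=+1; (−1)^{1·1·15}·(+1)^1·(+1)^1 = -1.
v=11: a=11^0·(≡5), b=11^1·(≡1) mod 11; (5|11)=+1, (1|11)=+1; (−1)^{0·1·5}·(+1)^1·(+1)^0 = +1.
v=29: a=29^1·(≡11), b=29^1·(≡15) mod 29; (11|29)=-1, (15|29)=-1; (−1)^{1·1·14}·(-1)^1·(-1)^1 = +1.
v=2: v_2(a)=-18, v_2(b)=-7; units ≡ 5, 3 (mod 8); ε·ε+αω+βω = 0·1+-18·1+-7·1 ≡ 1  ⇒  (a,b)_2 = -1.
|Ram(-899, -15921290)| = 4, even; anisotropic at {2, 23, 31, ∞}.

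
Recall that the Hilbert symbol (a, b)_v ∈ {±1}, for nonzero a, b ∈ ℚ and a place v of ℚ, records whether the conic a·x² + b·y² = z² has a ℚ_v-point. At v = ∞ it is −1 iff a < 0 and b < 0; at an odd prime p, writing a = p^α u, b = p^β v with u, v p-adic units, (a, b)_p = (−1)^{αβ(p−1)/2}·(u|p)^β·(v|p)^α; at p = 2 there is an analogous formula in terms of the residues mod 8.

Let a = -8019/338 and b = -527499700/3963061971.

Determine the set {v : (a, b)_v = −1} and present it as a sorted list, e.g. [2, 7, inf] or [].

[11, inf]

(a, b) ≡ (-22, -143) mod (ℚ^×)²; places V = {2, 3, 5, 7, 11, 13, 19, 37, ∞}.
(a,b)_11: α=1, u≡1; β=-1, v≡3 (mod 11); (1|11)=+1, (3|11)=+1; sign (−1)^1·+1^-1·+1^1 = -1.
(a,b)_37: α=0, u≡2; β=-2, v≡17 (mod 37); (2|37)=-1, (17|37)=-1; sign (−1)^0·-1^-2·-1^0 = +1.
(a,b)_7: α=0, u≡5; β=4, v≡2 (mod 7); (5|7)=-1, (2|7)=+1; sign (−1)^0·-1^4·+1^0 = +1.
(a,b)_5: α=0, u≡2; β=2, v≡2 (mod 5); (2|5)=-1, (2|5)=-1; sign (−1)^0·-1^2·-1^0 = +1.
(a,b)_13: α=-2, u≡1; β=3, v≡8 (mod 13); (1|13)=+1, (8|13)=-1; sign (−1)^0·+1^3·-1^-2 = +1.
(a,b)_∞: sgn(-22)=−, sgn(-143)=−, so -1.
(a,b)_2: α=-1, β=2; u≡5, v≡1 (mod 8); ε(u)ε(v)=0·0, αω(v)=-1·0, βω(u)=2·1; sum ≡ 0  ⇒  +1.
(a,b)_3: α=6, u≡2; β=-6, v≡1 (mod 3); (2|3)=-1, (1|3)=+1; sign (−1)^0·-1^-6·+1^6 = +1.
(a,b)_19: α=0, u≡5; β=-2, v≡17 (mod 19); (5|19)=+1, (17|19)=+1; sign (−1)^0·+1^-2·+1^0 = +1.
Ram(-22, -143) = {11, ∞}; no ℚ_11-point on the conic.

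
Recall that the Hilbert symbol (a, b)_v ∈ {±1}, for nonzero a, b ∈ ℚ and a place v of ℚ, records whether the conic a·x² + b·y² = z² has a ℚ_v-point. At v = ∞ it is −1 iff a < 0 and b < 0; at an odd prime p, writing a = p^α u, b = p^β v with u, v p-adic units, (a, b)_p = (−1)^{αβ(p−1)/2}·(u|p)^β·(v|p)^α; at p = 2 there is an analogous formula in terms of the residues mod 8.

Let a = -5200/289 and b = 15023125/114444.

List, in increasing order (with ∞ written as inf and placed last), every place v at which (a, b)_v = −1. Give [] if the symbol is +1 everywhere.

Mod squares: a ≡ -13, b ≡ 143. Check v ∈ {∞, 2, 3, 5, 11, 13, 17, 43}.
v=43: a=43^0·(≡32), b=43^2·(≡4) mod 43; (32|43)=-1, (4|43)=+1; (−1)^{0·2·21}·(-1)^2·(+1)^0 = +1.
v=17: a=17^-2·(≡2), b=17^-2·(≡11) mod 17; (2|17)=+1, (11|17)=-1; (−1)^{-2·-2·8}·(+1)^-2·(-1)^-2 = +1.
v=2: v_2(a)=4, v_2(b)=-2; units ≡ 3, 7 (mod 8); ε·ε+αω+βω = 1·1+4·0+-2·1 ≡ 1  ⇒  (a,b)_2 = -1.
v=5: a=5^2·(≡3), b=5^4·(≡3) mod 5; (3|5)=-1, (3|5)=-1; (−1)^{2·4·2}·(-1)^4·(-1)^2 = +1.
v=3: a=3^0·(≡2), b=3^-2·(≡2) mod 3; (2|3)=-1, (2|3)=-1; (−1)^{0·-2·1}·(-1)^-2·(-1)^0 = +1.
v=13: a=13^1·(≡1), b=13^1·(≡11) mod 13; (1|13)=+1, (11|13)=-1; (−1)^{1·1·6}·(+1)^1·(-1)^1 = -1.
v=∞: -13 < 0 and 143 > 0  ⇒  (a,b)_∞ = +1.
v=11: a=11^0·(≡1), b=11^-1·(≡2) mod 11; (1|11)=+1, (2|11)=-1; (−1)^{0·-1·5}·(+1)^-1·(-1)^0 = +1.
Ram(-13, 143) = {2, 13}; no ℚ_2-point on the conic.

[2, 13]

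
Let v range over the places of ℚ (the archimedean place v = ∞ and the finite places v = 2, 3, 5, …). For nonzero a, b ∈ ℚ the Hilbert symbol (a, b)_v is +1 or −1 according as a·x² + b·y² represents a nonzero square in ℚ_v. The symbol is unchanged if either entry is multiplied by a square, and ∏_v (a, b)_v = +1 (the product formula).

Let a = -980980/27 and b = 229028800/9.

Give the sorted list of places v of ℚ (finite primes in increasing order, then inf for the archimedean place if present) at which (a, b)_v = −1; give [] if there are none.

Mod squares: a ≡ -15015, b ≡ 7. Check v ∈ {∞, 2, 3, 5, 7, 11, 13}.
v=3: a=3^-3·(≡2), b=3^-2·(≡1) mod 3; (2|3)=-1, (1|3)=+1; (−1)^{-3·-2·1}·(-1)^-2·(+1)^-3 = +1.
v=13: a=13^1·(≡5), b=13^2·(≡6) mod 13; (5|13)=-1, (6|13)=-1; (−1)^{1·2·6}·(-1)^2·(-1)^1 = -1.
v=∞: -15015 < 0 and 7 > 0  ⇒  (a,b)_∞ = +1.
v=7: a=7^3·(≡4), b=7^1·(≡4) mod 7; (4|7)=+1, (4|7)=+1; (−1)^{3·1·3}·(+1)^1·(+1)^3 = -1.
v=2: v_2(a)=2, v_2(b)=6; units ≡ 1, 7 (mod 8); ε·ε+αω+βω = 0·1+2·0+6·0 ≡ 0  ⇒  (a,b)_2 = +1.
v=11: a=11^1·(≡6), b=11^2·(≡7) mod 11; (6|11)=-1, (7|11)=-1; (−1)^{1·2·5}·(-1)^2·(-1)^1 = -1.
v=5: a=5^1·(≡2), b=5^2·(≡3) mod 5; (2|5)=-1, (3|5)=-1; (−1)^{1·2·2}·(-1)^2·(-1)^1 = -1.
|Ram(-15015, 7)| = 4, even; anisotropic at {5, 7, 11, 13}.

[5, 7, 11, 13]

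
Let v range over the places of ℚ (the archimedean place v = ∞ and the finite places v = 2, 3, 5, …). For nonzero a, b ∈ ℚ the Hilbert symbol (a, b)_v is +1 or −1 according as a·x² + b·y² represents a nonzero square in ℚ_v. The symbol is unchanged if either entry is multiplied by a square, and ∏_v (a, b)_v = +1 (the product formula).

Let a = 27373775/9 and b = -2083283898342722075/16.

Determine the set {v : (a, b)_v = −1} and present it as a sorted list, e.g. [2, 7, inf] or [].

Mod squares: a ≡ 6479, b ≡ -239723. Check v ∈ {∞, 2, 3, 5, 7, 11, 13, 19, 31, 37}.
v=13: a=13^2·(≡11), b=13^2·(≡3) mod 13; (11|13)=-1, (3|13)=+1; (−1)^{2·2·6}·(-1)^2·(+1)^2 = +1.
v=3: a=3^-2·(≡2), b=3^0·(≡1) mod 3; (2|3)=-1, (1|3)=+1; (−1)^{-2·0·1}·(-1)^0·(+1)^-2 = +1.
v=2: v_2(a)=0, v_2(b)=-4; units ≡ 7, 5 (mod 8); ε·ε+αω+βω = 1·0+0·1+-4·0 ≡ 0  ⇒  (a,b)_2 = +1.
v=5: a=5^2·(≡4), b=5^2·(≡2) mod 5; (4|5)=+1, (2|5)=-1; (−1)^{2·2·2}·(+1)^2·(-1)^2 = +1.
v=11: a=11^1·(≡8), b=11^3·(≡5) mod 11; (8|11)=-1, (5|11)=+1; (−1)^{1·3·5}·(-1)^3·(+1)^1 = +1.
v=31: a=31^1·(≡23), b=31^3·(≡11) mod 31; (23|31)=-1, (11|31)=-1; (−1)^{1·3·15}·(-1)^3·(-1)^1 = -1.
v=37: a=37^0·(≡36), b=37^1·(≡34) mod 37; (36|37)=+1, (34|37)=+1; (−1)^{0·1·18}·(+1)^1·(+1)^0 = +1.
v=7: a=7^0·(≡1), b=7^2·(≡3) mod 7; (1|7)=+1, (3|7)=-1; (−1)^{0·2·3}·(+1)^2·(-1)^0 = +1.
v=∞: 6479 > 0 and -239723 < 0  ⇒  (a,b)_∞ = +1.
v=19: a=19^1·(≡14), b=19^3·(≡13) mod 19; (14|19)=-1, (13|19)=-1; (−1)^{1·3·9}·(-1)^3·(-1)^1 = -1.
(6479, -239723 / ℚ) ramifies at {19, 31}: a division algebra.

[19, 31]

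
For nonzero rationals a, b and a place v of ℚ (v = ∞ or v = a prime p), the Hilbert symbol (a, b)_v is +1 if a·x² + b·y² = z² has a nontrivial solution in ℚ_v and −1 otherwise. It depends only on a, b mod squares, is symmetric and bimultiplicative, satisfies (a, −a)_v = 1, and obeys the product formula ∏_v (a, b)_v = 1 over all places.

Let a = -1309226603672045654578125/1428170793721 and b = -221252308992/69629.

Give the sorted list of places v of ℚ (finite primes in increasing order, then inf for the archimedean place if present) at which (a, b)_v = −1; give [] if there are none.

[2, inf]

Mod squares: a ≡ -13, b ≡ -78793. Check v ∈ {∞, 2, 3, 5, 7, 11, 13, 19, 29, 47}.
v=19: a=19^2·(≡17), b=19^1·(≡8) mod 19; (17|19)=+1, (8|19)=-1; (−1)^{2·1·9}·(+1)^1·(-1)^2 = +1.
v=13: a=13^3·(≡4), b=13^1·(≡9) mod 13; (4|13)=+1, (9|13)=+1; (−1)^{3·1·6}·(+1)^1·(+1)^3 = +1.
v=2: v_2(a)=0, v_2(b)=12; units ≡ 3, 7 (mod 8); ε·ε+αω+βω = 1·1+0·0+12·1 ≡ 1  ⇒  (a,b)_2 = -1.
v=47: a=47^6·(≡1), b=47^2·(≡45) mod 47; (1|47)=+1, (45|47)=-1; (−1)^{6·2·23}·(+1)^2·(-1)^6 = +1.
v=29: a=29^-6·(≡22), b=29^-1·(≡6) mod 29; (22|29)=+1, (6|29)=+1; (−1)^{-6·-1·14}·(+1)^-1·(+1)^-6 = +1.
v=5: a=5^6·(≡2), b=5^0·(≡2) mod 5; (2|5)=-1, (2|5)=-1; (−1)^{6·0·2}·(-1)^0·(-1)^6 = +1.
v=11: a=11^2·(≡3), b=11^1·(≡3) mod 11; (3|11)=+1, (3|11)=+1; (−1)^{2·1·5}·(+1)^1·(+1)^2 = +1.
v=∞: -13 < 0 and -78793 < 0  ⇒  (a,b)_∞ = -1.
v=7: a=7^-4·(≡4), b=7^-4·(≡6) mod 7; (4|7)=+1, (6|7)=-1; (−1)^{-4·-4·3}·(+1)^-4·(-1)^-4 = +1.
v=3: a=3^4·(≡2), b=3^2·(≡2) mod 3; (2|3)=-1, (2|3)=-1; (−1)^{4·2·1}·(-1)^2·(-1)^4 = +1.
|Ram(-13, -78793)| = 2, even; anisotropic at {2, ∞}.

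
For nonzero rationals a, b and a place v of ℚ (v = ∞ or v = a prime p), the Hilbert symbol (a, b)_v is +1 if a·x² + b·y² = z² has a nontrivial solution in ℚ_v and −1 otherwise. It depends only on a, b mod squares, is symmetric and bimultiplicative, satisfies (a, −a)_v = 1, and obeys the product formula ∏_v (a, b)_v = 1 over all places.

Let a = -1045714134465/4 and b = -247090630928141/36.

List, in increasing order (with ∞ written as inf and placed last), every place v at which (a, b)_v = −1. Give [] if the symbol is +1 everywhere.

(a, b) ≡ (-2467465, -2185469) mod (ℚ^×)²; places V = {2, 3, 5, 7, 11, 13, 17, 29, 31, ∞}.
(a,b)_3: α=2, u≡2; β=-2, v≡1 (mod 3); (2|3)=-1, (1|3)=+1; sign (−1)^0·-1^-2·+1^2 = +1.
(a,b)_2: α=-2, β=-2; u≡7, v≡3 (mod 8); ε(u)ε(v)=1·1, αω(v)=-2·1, βω(u)=-2·0; sum ≡ 1  ⇒  -1.
(a,b)_7: α=3, u≡4; β=6, v≡2 (mod 7); (4|7)=+1, (2|7)=+1; sign (−1)^0·+1^6·+1^3 = +1.
(a,b)_∞: sgn(-2467465)=−, sgn(-2185469)=−, so -1.
(a,b)_17: α=1, u≡2; β=1, v≡6 (mod 17); (2|17)=+1, (6|17)=-1; sign (−1)^0·+1^1·-1^1 = -1.
(a,b)_13: α=1, u≡2; β=1, v≡12 (mod 13); (2|13)=-1, (12|13)=+1; sign (−1)^0·-1^1·+1^1 = -1.
(a,b)_31: α=2, u≡27; β=3, v≡27 (mod 31); (27|31)=-1, (27|31)=-1; sign (−1)^0·-1^3·-1^2 = -1.
(a,b)_5: α=1, u≡3; β=0, v≡4 (mod 5); (3|5)=-1, (4|5)=+1; sign (−1)^0·-1^0·+1^1 = +1.
(a,b)_11: α=1, u≡8; β=1, v≡5 (mod 11); (8|11)=-1, (5|11)=+1; sign (−1)^1·-1^1·+1^1 = +1.
(a,b)_29: α=1, u≡6; β=1, v≡2 (mod 29); (6|29)=+1, (2|29)=-1; sign (−1)^0·+1^1·-1^1 = -1.
|Ram(-2467465, -2185469)| = 6, even; anisotropic at {2, 13, 17, 29, 31, ∞}.

[2, 13, 17, 29, 31, inf]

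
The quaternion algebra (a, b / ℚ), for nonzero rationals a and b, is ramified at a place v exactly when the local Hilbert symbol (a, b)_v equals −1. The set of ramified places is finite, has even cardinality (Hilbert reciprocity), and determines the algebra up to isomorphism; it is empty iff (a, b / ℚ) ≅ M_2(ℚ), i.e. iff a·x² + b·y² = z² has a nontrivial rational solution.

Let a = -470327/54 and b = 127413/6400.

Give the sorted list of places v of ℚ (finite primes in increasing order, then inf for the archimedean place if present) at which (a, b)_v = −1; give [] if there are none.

(a, b) ≡ (-138, 13) mod (ℚ^×)²; places V = {2, 3, 5, 11, 13, 23, ∞}.
(a,b)_3: α=-3, u≡2; β=4, v≡1 (mod 3); (2|3)=-1, (1|3)=+1; sign (−1)^0·-1^4·+1^-3 = +1.
(a,b)_5: α=0, u≡2; β=-2, v≡3 (mod 5); (2|5)=-1, (3|5)=-1; sign (−1)^0·-1^-2·-1^0 = +1.
(a,b)_13: α=2, u≡6; β=1, v≡3 (mod 13); (6|13)=-1, (3|13)=+1; sign (−1)^0·-1^1·+1^2 = -1.
(a,b)_23: α=1, u≡17; β=0, v≡18 (mod 23); (17|23)=-1, (18|23)=+1; sign (−1)^0·-1^0·+1^1 = +1.
(a,b)_11: α=2, u≡4; β=2, v≡7 (mod 11); (4|11)=+1, (7|11)=-1; sign (−1)^0·+1^2·-1^2 = +1.
(a,b)_2: α=-1, β=-8; u≡3, v≡5 (mod 8); ε(u)ε(v)=1·0, αω(v)=-1·1, βω(u)=-8·1; sum ≡ 1  ⇒  -1.
(a,b)_∞: sgn(-138)=−, sgn(13)=+, so +1.
(-138, 13 / ℚ) ramifies at {2, 13}: a division algebra.

[2, 13]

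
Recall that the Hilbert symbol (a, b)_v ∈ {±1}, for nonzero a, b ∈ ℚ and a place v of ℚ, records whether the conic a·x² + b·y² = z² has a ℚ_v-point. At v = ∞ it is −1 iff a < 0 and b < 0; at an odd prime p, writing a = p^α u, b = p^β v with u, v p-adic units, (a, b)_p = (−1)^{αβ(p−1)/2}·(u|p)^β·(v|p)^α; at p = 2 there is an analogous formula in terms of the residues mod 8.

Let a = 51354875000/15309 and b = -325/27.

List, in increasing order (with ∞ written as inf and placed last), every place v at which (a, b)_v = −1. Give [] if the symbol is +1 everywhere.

(a, b) ≡ (102102, -39) mod (ℚ^×)²; places V = {2, 3, 5, 7, 11, 13, 17, ∞}.
(a,b)_5: α=6, u≡3; β=2, v≡1 (mod 5); (3|5)=-1, (1|5)=+1; sign (−1)^0·-1^2·+1^6 = +1.
(a,b)_∞: sgn(102102)=+, sgn(-39)=−, so +1.
(a,b)_13: α=3, u≡8; β=1, v≡1 (mod 13); (8|13)=-1, (1|13)=+1; sign (−1)^0·-1^1·+1^3 = -1.
(a,b)_17: α=1, u≡14; β=0, v≡10 (mod 17); (14|17)=-1, (10|17)=-1; sign (−1)^0·-1^0·-1^1 = -1.
(a,b)_3: α=-7, u≡2; β=-3, v≡2 (mod 3); (2|3)=-1, (2|3)=-1; sign (−1)^1·-1^-3·-1^-7 = -1.
(a,b)_7: α=-1, u≡3; β=0, v≡3 (mod 7); (3|7)=-1, (3|7)=-1; sign (−1)^0·-1^0·-1^-1 = -1.
(a,b)_11: α=1, u≡9; β=0, v≡1 (mod 11); (9|11)=+1, (1|11)=+1; sign (−1)^0·+1^0·+1^1 = +1.
(a,b)_2: α=3, β=0; u≡3, v≡1 (mod 8); ε(u)ε(v)=1·0, αω(v)=3·0, βω(u)=0·1; sum ≡ 0  ⇒  +1.
(102102, -39 / ℚ) ramifies at {3, 7, 13, 17}: a division algebra.

[3, 7, 13, 17]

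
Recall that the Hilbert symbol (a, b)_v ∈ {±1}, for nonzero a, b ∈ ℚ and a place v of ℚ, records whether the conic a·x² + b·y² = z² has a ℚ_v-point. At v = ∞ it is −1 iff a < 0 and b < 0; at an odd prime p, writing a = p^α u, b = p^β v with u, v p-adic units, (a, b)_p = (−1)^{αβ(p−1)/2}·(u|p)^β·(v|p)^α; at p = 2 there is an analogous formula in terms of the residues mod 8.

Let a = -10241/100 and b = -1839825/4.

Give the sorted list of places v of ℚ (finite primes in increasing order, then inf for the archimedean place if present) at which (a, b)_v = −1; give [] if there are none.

[2, 11, 17, 19, 37, inf]

(a, b) ≡ (-209, -8177) mod (ℚ^×)²; places V = {2, 3, 5, 7, 11, 13, 17, 19, 37, ∞}.
(a,b)_37: α=0, u≡6; β=1, v≡10 (mod 37); (6|37)=-1, (10|37)=+1; sign (−1)^0·-1^1·+1^0 = -1.
(a,b)_7: α=2, u≡4; β=0, v≡5 (mod 7); (4|7)=+1, (5|7)=-1; sign (−1)^0·+1^0·-1^2 = +1.
(a,b)_19: α=1, u≡10; β=0, v≡10 (mod 19); (10|19)=-1, (10|19)=-1; sign (−1)^0·-1^0·-1^1 = -1.
(a,b)_17: α=0, u≡12; β=1, v≡12 (mod 17); (12|17)=-1, (12|17)=-1; sign (−1)^0·-1^1·-1^0 = -1.
(a,b)_2: α=-2, β=-2; u≡7, v≡7 (mod 8); ε(u)ε(v)=1·1, αω(v)=-2·0, βω(u)=-2·0; sum ≡ 1  ⇒  -1.
(a,b)_5: α=-2, u≡1; β=2, v≡3 (mod 5); (1|5)=+1, (3|5)=-1; sign (−1)^0·+1^2·-1^-2 = +1.
(a,b)_∞: sgn(-209)=−, sgn(-8177)=−, so -1.
(a,b)_11: α=1, u≡4; β=0, v≡6 (mod 11); (4|11)=+1, (6|11)=-1; sign (−1)^0·+1^0·-1^1 = -1.
(a,b)_3: α=0, u≡1; β=2, v≡1 (mod 3); (1|3)=+1, (1|3)=+1; sign (−1)^0·+1^2·+1^0 = +1.
(a,b)_13: α=0, u≡9; β=1, v≡8 (mod 13); (9|13)=+1, (8|13)=-1; sign (−1)^0·+1^1·-1^0 = +1.
|Ram(-209, -8177)| = 6, even; anisotropic at {2, 11, 17, 19, 37, ∞}.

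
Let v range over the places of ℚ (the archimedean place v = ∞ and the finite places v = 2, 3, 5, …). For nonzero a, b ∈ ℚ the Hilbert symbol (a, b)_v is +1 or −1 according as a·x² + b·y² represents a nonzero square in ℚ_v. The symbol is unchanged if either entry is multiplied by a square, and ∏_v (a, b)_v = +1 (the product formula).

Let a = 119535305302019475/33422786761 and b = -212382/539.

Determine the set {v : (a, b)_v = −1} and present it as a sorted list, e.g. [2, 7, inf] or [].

(a, b) ≡ (11, -28842) mod (ℚ^×)²; places V = {2, 3, 5, 7, 11, 13, 19, 23, 31, 41, ∞}.
(a,b)_19: α=4, u≡4; β=1, v≡10 (mod 19); (4|19)=+1, (10|19)=-1; sign (−1)^0·+1^1·-1^4 = +1.
(a,b)_5: α=2, u≡4; β=0, v≡2 (mod 5); (4|5)=+1, (2|5)=-1; sign (−1)^0·+1^0·-1^2 = +1.
(a,b)_41: α=-2, u≡38; β=0, v≡27 (mod 41); (38|41)=-1, (27|41)=-1; sign (−1)^0·-1^0·-1^-2 = +1.
(a,b)_3: α=8, u≡2; β=5, v≡1 (mod 3); (2|3)=-1, (1|3)=+1; sign (−1)^0·-1^5·+1^8 = -1.
(a,b)_31: α=2, u≡24; β=0, v≡18 (mod 31); (24|31)=-1, (18|31)=+1; sign (−1)^0·-1^0·+1^2 = +1.
(a,b)_∞: sgn(11)=+, sgn(-28842)=−, so +1.
(a,b)_7: α=-6, u≡1; β=-2, v≡3 (mod 7); (1|7)=+1, (3|7)=-1; sign (−1)^0·+1^-2·-1^-6 = +1.
(a,b)_11: α=1, u≡9; β=-1, v≡10 (mod 11); (9|11)=+1, (10|11)=-1; sign (−1)^1·+1^-1·-1^1 = +1.
(a,b)_23: α=2, u≡5; β=1, v≡15 (mod 23); (5|23)=-1, (15|23)=-1; sign (−1)^0·-1^1·-1^2 = -1.
(a,b)_13: α=-2, u≡7; β=0, v≡2 (mod 13); (7|13)=-1, (2|13)=-1; sign (−1)^0·-1^0·-1^-2 = +1.
(a,b)_2: α=0, β=1; u≡3, v≡3 (mod 8); ε(u)ε(v)=1·1, αω(v)=0·1, βω(u)=1·1; sum ≡ 0  ⇒  +1.
|Ram(11, -28842)| = 2, even; anisotropic at {3, 23}.

[3, 23]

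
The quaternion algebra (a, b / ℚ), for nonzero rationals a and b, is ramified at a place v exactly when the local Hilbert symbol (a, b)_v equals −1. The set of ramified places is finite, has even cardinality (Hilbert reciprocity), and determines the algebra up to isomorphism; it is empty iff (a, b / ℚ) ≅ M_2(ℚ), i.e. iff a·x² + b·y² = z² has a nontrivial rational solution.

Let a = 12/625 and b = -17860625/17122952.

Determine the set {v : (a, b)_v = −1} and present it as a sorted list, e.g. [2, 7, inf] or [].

Mod squares: a ≡ 3, b ≡ -34. Check v ∈ {∞, 2, 3, 5, 7, 11, 17, 19, 41}.
v=7: a=7^0·(≡6), b=7^-2·(≡1) mod 7; (6|7)=-1, (1|7)=+1; (−1)^{0·-2·3}·(-1)^-2·(+1)^0 = +1.
v=5: a=5^-4·(≡2), b=5^4·(≡4) mod 5; (2|5)=-1, (4|5)=+1; (−1)^{-4·4·2}·(-1)^4·(+1)^-4 = +1.
v=∞: 3 > 0 and -34 < 0  ⇒  (a,b)_∞ = +1.
v=19: a=19^0·(≡13), b=19^-2·(≡5) mod 19; (13|19)=-1, (5|19)=+1; (−1)^{0·-2·9}·(-1)^-2·(+1)^0 = +1.
v=2: v_2(a)=2, v_2(b)=-3; units ≡ 3, 7 (mod 8); ε·ε+αω+βω = 1·1+2·0+-3·1 ≡ 0  ⇒  (a,b)_2 = +1.
v=41: a=41^0·(≡34), b=41^2·(≡6) mod 41; (34|41)=-1, (6|41)=-1; (−1)^{0·2·20}·(-1)^2·(-1)^0 = +1.
v=17: a=17^0·(≡14), b=17^1·(≡16) mod 17; (14|17)=-1, (16|17)=+1; (−1)^{0·1·8}·(-1)^1·(+1)^0 = -1.
v=3: a=3^1·(≡1), b=3^0·(≡2) mod 3; (1|3)=+1, (2|3)=-1; (−1)^{1·0·1}·(+1)^0·(-1)^1 = -1.
v=11: a=11^0·(≡5), b=11^-2·(≡8) mod 11; (5|11)=+1, (8|11)=-1; (−1)^{0·-2·5}·(+1)^-2·(-1)^0 = +1.
(3, -34 / ℚ) ramifies at {3, 17}: a division algebra.

[3, 17]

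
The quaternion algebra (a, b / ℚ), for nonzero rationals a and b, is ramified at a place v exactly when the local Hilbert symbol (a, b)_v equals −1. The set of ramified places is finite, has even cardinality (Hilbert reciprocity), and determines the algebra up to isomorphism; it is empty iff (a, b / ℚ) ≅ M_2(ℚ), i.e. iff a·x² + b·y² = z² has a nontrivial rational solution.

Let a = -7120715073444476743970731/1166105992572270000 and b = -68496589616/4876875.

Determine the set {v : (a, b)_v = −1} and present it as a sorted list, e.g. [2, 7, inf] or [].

Mod squares: a ≡ -57, b ≡ -9177. Check v ∈ {∞, 2, 3, 5, 7, 11, 13, 17, 19, 23, 47}.
v=3: a=3^-7·(≡2), b=3^-3·(≡1) mod 3; (2|3)=-1, (1|3)=+1; (−1)^{-7·-3·1}·(-1)^-3·(+1)^-7 = +1.
v=7: a=7^6·(≡6), b=7^3·(≡5) mod 7; (6|7)=-1, (5|7)=-1; (−1)^{6·3·3}·(-1)^3·(-1)^6 = -1.
v=13: a=13^10·(≡7), b=13^4·(≡12) mod 13; (7|13)=-1, (12|13)=+1; (−1)^{10·4·6}·(-1)^4·(+1)^10 = +1.
v=5: a=5^-4·(≡2), b=5^-4·(≡3) mod 5; (2|5)=-1, (3|5)=-1; (−1)^{-4·-4·2}·(-1)^-4·(-1)^-4 = +1.
v=2: v_2(a)=-4, v_2(b)=4; units ≡ 7, 7 (mod 8); ε·ε+αω+βω = 1·1+-4·0+4·0 ≡ 1  ⇒  (a,b)_2 = -1.
v=47: a=47^-2·(≡34), b=47^0·(≡23) mod 47; (34|47)=+1, (23|47)=-1; (−1)^{-2·0·23}·(+1)^0·(-1)^-2 = +1.
v=19: a=19^3·(≡6), b=19^1·(≡4) mod 19; (6|19)=+1, (4|19)=+1; (−1)^{3·1·9}·(+1)^1·(+1)^3 = -1.
v=23: a=23^2·(≡16), b=23^1·(≡19) mod 23; (16|23)=+1, (19|23)=-1; (−1)^{2·1·11}·(+1)^1·(-1)^2 = +1.
v=17: a=17^-6·(≡12), b=17^-2·(≡11) mod 17; (12|17)=-1, (11|17)=-1; (−1)^{-6·-2·8}·(-1)^-2·(-1)^-6 = +1.
v=11: a=11^2·(≡1), b=11^0·(≡6) mod 11; (1|11)=+1, (6|11)=-1; (−1)^{2·0·5}·(+1)^0·(-1)^2 = +1.
v=∞: -57 < 0 and -9177 < 0  ⇒  (a,b)_∞ = -1.
Ram(-57, -9177) = {2, 7, 19, ∞}; no ℚ_2-point on the conic.

[2, 7, 19, inf]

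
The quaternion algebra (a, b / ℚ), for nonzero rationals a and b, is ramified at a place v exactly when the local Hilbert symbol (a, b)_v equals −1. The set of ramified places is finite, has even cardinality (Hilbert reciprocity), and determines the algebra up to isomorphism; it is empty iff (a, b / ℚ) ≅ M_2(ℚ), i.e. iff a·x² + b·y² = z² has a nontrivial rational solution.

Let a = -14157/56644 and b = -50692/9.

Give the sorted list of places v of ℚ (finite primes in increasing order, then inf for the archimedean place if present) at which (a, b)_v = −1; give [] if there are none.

[2, 13, 23, inf]

(a, b) ≡ (-13, -12673) mod (ℚ^×)²; places V = {2, 3, 7, 11, 13, 17, 19, 23, 29, ∞}.
(a,b)_17: α=-2, u≡8; β=0, v≡4 (mod 17); (8|17)=+1, (4|17)=+1; sign (−1)^0·+1^0·+1^-2 = +1.
(a,b)_19: α=0, u≡11; β=1, v≡16 (mod 19); (11|19)=+1, (16|19)=+1; sign (−1)^0·+1^1·+1^0 = +1.
(a,b)_2: α=-2, β=2; u≡3, v≡7 (mod 8); ε(u)ε(v)=1·1, αω(v)=-2·0, βω(u)=2·1; sum ≡ 1  ⇒  -1.
(a,b)_11: α=2, u≡3; β=0, v≡2 (mod 11); (3|11)=+1, (2|11)=-1; sign (−1)^0·+1^0·-1^2 = +1.
(a,b)_23: α=0, u≡7; β=1, v≡3 (mod 23); (7|23)=-1, (3|23)=+1; sign (−1)^0·-1^1·+1^0 = -1.
(a,b)_7: α=-2, u≡4; β=0, v≡1 (mod 7); (4|7)=+1, (1|7)=+1; sign (−1)^0·+1^0·+1^-2 = +1.
(a,b)_3: α=2, u≡2; β=-2, v≡2 (mod 3); (2|3)=-1, (2|3)=-1; sign (−1)^0·-1^-2·-1^2 = +1.
(a,b)_29: α=0, u≡20; β=1, v≡12 (mod 29); (20|29)=+1, (12|29)=-1; sign (−1)^0·+1^1·-1^0 = +1.
(a,b)_13: α=1, u≡1; β=0, v≡11 (mod 13); (1|13)=+1, (11|13)=-1; sign (−1)^0·+1^0·-1^1 = -1.
(a,b)_∞: sgn(-13)=−, sgn(-12673)=−, so -1.
Ram(-13, -12673) = {2, 13, 23, ∞}; no ℚ_2-point on the conic.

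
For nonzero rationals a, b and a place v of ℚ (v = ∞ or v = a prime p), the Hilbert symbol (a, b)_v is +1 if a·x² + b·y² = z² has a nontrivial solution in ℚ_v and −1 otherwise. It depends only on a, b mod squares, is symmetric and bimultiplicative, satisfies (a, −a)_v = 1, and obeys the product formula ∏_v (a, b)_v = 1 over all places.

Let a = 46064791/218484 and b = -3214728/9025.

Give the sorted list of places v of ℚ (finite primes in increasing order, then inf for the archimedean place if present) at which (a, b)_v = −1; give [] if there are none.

Mod squares: a ≡ 651, b ≡ -82. Check v ∈ {∞, 2, 3, 5, 7, 11, 17, 19, 23, 31, 41, 53}.
v=∞: 651 > 0 and -82 < 0  ⇒  (a,b)_∞ = +1.
v=7: a=7^-1·(≡4), b=7^0·(≡4) mod 7; (4|7)=+1, (4|7)=+1; (−1)^{-1·0·3}·(+1)^0·(+1)^-1 = +1.
v=3: a=3^-3·(≡1), b=3^4·(≡2) mod 3; (1|3)=+1, (2|3)=-1; (−1)^{-3·4·1}·(+1)^4·(-1)^-3 = -1.
v=31: a=31^1·(≡6), b=31^0·(≡24) mod 31; (6|31)=-1, (24|31)=-1; (−1)^{1·0·15}·(-1)^0·(-1)^1 = -1.
v=41: a=41^0·(≡37), b=41^1·(≡5) mod 41; (37|41)=+1, (5|41)=+1; (−1)^{0·1·20}·(+1)^1·(+1)^0 = +1.
v=2: v_2(a)=-2, v_2(b)=3; units ≡ 3, 7 (mod 8); ε·ε+αω+βω = 1·1+-2·0+3·1 ≡ 0  ⇒  (a,b)_2 = +1.
v=17: a=17^-2·(≡14), b=17^0·(≡14) mod 17; (14|17)=-1, (14|17)=-1; (−1)^{-2·0·8}·(-1)^0·(-1)^-2 = +1.
v=53: a=53^2·(≡13), b=53^0·(≡38) mod 53; (13|53)=+1, (38|53)=+1; (−1)^{2·0·26}·(+1)^0·(+1)^2 = +1.
v=5: a=5^0·(≡4), b=5^-2·(≡2) mod 5; (4|5)=+1, (2|5)=-1; (−1)^{0·-2·2}·(+1)^-2·(-1)^0 = +1.
v=23: a=23^2·(≡10), b=23^0·(≡21) mod 23; (10|23)=-1, (21|23)=-1; (−1)^{2·0·11}·(-1)^0·(-1)^2 = +1.
v=11: a=11^0·(≡7), b=11^2·(≡6) mod 11; (7|11)=-1, (6|11)=-1; (−1)^{0·2·5}·(-1)^2·(-1)^0 = +1.
v=19: a=19^0·(≡17), b=19^-2·(≡12) mod 19; (17|19)=+1, (12|19)=-1; (−1)^{0·-2·9}·(+1)^-2·(-1)^0 = +1.
(651, -82 / ℚ) ramifies at {3, 31}: a division algebra.

[3, 31]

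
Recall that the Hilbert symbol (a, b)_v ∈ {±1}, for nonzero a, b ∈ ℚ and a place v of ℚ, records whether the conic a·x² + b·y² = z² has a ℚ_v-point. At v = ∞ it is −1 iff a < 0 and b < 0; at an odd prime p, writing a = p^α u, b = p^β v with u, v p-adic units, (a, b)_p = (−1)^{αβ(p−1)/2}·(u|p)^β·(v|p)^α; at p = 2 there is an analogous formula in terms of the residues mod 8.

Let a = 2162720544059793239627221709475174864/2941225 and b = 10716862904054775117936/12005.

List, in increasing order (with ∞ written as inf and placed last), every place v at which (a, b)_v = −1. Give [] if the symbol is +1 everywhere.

[11, 17, 19, 41]

(a, b) ≡ (17589, 20995) mod (ℚ^×)²; places V = {2, 3, 5, 7, 11, 13, 17, 19, 29, 41, ∞}.
(a,b)_5: α=-2, u≡1; β=-1, v≡1 (mod 5); (1|5)=+1, (1|5)=+1; sign (−1)^0·+1^-1·+1^-2 = +1.
(a,b)_∞: sgn(17589)=+, sgn(20995)=+, so +1.
(a,b)_29: α=6, u≡18; β=4, v≡9 (mod 29); (18|29)=-1, (9|29)=+1; sign (−1)^0·-1^4·+1^6 = +1.
(a,b)_41: α=3, u≡34; β=2, v≡3 (mod 41); (34|41)=-1, (3|41)=-1; sign (−1)^0·-1^2·-1^3 = -1.
(a,b)_19: α=4, u≡3; β=1, v≡3 (mod 19); (3|19)=-1, (3|19)=-1; sign (−1)^0·-1^1·-1^4 = -1.
(a,b)_3: α=11, u≡1; β=8, v≡1 (mod 3); (1|3)=+1, (1|3)=+1; sign (−1)^0·+1^8·+1^11 = +1.
(a,b)_2: α=4, β=4; u≡5, v≡3 (mod 8); ε(u)ε(v)=0·1, αω(v)=4·1, βω(u)=4·1; sum ≡ 0  ⇒  +1.
(a,b)_13: α=5, u≡1; β=3, v≡10 (mod 13); (1|13)=+1, (10|13)=+1; sign (−1)^0·+1^3·+1^5 = +1.
(a,b)_7: α=-6, u≡3; β=-4, v≡4 (mod 7); (3|7)=-1, (4|7)=+1; sign (−1)^0·-1^-4·+1^-6 = +1.
(a,b)_11: α=3, u≡3; β=2, v≡10 (mod 11); (3|11)=+1, (10|11)=-1; sign (−1)^0·+1^2·-1^3 = -1.
(a,b)_17: α=2, u≡11; β=1, v≡3 (mod 17); (11|17)=-1, (3|17)=-1; sign (−1)^0·-1^1·-1^2 = -1.
Ram(17589, 20995) = {11, 17, 19, 41}; no ℚ_11-point on the conic.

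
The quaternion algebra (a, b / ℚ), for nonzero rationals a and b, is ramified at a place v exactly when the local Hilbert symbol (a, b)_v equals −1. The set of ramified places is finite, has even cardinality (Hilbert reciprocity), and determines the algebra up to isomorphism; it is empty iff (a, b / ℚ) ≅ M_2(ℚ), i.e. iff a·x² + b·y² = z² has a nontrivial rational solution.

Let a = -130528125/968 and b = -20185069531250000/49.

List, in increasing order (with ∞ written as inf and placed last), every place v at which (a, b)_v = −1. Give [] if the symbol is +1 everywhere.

[5, 13, 17, inf]

Mod squares: a ≡ -46410, b ≡ -5. Check v ∈ {∞, 2, 3, 5, 7, 11, 13, 17, 23}.
v=7: a=7^1·(≡6), b=7^-2·(≡1) mod 7; (6|7)=-1, (1|7)=+1; (−1)^{1·-2·3}·(-1)^-2·(+1)^1 = +1.
v=17: a=17^1·(≡7), b=17^2·(≡11) mod 17; (7|17)=-1, (11|17)=-1; (−1)^{1·2·8}·(-1)^2·(-1)^1 = -1.
v=11: a=11^-2·(≡8), b=11^0·(≡6) mod 11; (8|11)=-1, (6|11)=-1; (−1)^{-2·0·5}·(-1)^0·(-1)^-2 = +1.
v=5: a=5^5·(≡2), b=5^11·(≡4) mod 5; (2|5)=-1, (4|5)=+1; (−1)^{5·11·2}·(-1)^11·(+1)^5 = -1.
v=3: a=3^3·(≡1), b=3^0·(≡1) mod 3; (1|3)=+1, (1|3)=+1; (−1)^{3·0·1}·(+1)^0·(+1)^3 = +1.
v=23: a=23^0·(≡13), b=23^2·(≡18) mod 23; (13|23)=+1, (18|23)=+1; (−1)^{0·2·11}·(+1)^2·(+1)^0 = +1.
v=∞: -46410 < 0 and -5 < 0  ⇒  (a,b)_∞ = -1.
v=13: a=13^1·(≡7), b=13^2·(≡8) mod 13; (7|13)=-1, (8|13)=-1; (−1)^{1·2·6}·(-1)^2·(-1)^1 = -1.
v=2: v_2(a)=-3, v_2(b)=4; units ≡ 3, 3 (mod 8); ε·ε+αω+βω = 1·1+-3·1+4·1 ≡ 0  ⇒  (a,b)_2 = +1.
(-46410, -5 / ℚ) ramifies at {5, 13, 17, ∞}: a division algebra.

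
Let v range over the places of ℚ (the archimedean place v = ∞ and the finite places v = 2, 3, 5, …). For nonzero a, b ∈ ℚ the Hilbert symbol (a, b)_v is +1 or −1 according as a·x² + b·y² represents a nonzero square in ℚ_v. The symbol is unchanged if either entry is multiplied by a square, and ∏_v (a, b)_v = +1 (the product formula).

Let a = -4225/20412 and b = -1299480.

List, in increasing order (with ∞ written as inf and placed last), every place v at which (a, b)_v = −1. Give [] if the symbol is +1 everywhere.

Mod squares: a ≡ -7, b ≡ -6630. Check v ∈ {∞, 2, 3, 5, 7, 13, 17}.
v=3: a=3^-6·(≡2), b=3^1·(≡1) mod 3; (2|3)=-1, (1|3)=+1; (−1)^{-6·1·1}·(-1)^1·(+1)^-6 = -1.
v=5: a=5^2·(≡3), b=5^1·(≡4) mod 5; (3|5)=-1, (4|5)=+1; (−1)^{2·1·2}·(-1)^1·(+1)^2 = -1.
v=∞: -7 < 0 and -6630 < 0  ⇒  (a,b)_∞ = -1.
v=17: a=17^0·(≡12), b=17^1·(≡9) mod 17; (12|17)=-1, (9|17)=+1; (−1)^{0·1·8}·(-1)^1·(+1)^0 = -1.
v=2: v_2(a)=-2, v_2(b)=3; units ≡ 1, 5 (mod 8); ε·ε+αω+βω = 0·0+-2·1+3·0 ≡ 0  ⇒  (a,b)_2 = +1.
v=13: a=13^2·(≡7), b=13^1·(≡10) mod 13; (7|13)=-1, (10|13)=+1; (−1)^{2·1·6}·(-1)^1·(+1)^2 = -1.
v=7: a=7^-1·(≡6), b=7^2·(≡3) mod 7; (6|7)=-1, (3|7)=-1; (−1)^{-1·2·3}·(-1)^2·(-1)^-1 = -1.
|Ram(-7, -6630)| = 6, even; anisotropic at {3, 5, 7, 13, 17, ∞}.

[3, 5, 7, 13, 17, inf]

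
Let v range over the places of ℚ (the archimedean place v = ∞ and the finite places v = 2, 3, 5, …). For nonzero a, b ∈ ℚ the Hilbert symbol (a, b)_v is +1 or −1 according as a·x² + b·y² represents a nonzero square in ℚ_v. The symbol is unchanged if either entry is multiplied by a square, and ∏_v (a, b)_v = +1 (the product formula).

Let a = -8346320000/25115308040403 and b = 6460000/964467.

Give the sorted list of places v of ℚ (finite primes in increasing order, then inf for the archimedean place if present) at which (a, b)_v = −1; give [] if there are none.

[2, 3, 17, 19]

(a, b) ≡ (-6, 1938) mod (ℚ^×)²; places V = {2, 3, 5, 7, 17, 19, ∞}.
(a,b)_3: α=-21, u≡1; β=-9, v≡1 (mod 3); (1|3)=+1, (1|3)=+1; sign (−1)^1·+1^-9·+1^-21 = -1.
(a,b)_5: α=4, u≡1; β=4, v≡3 (mod 5); (1|5)=+1, (3|5)=-1; sign (−1)^0·+1^4·-1^4 = +1.
(a,b)_∞: sgn(-6)=−, sgn(1938)=+, so +1.
(a,b)_2: α=7, β=5; u≡5, v≡1 (mod 8); ε(u)ε(v)=0·0, αω(v)=7·0, βω(u)=5·1; sum ≡ 1  ⇒  -1.
(a,b)_17: α=2, u≡14; β=1, v≡14 (mod 17); (14|17)=-1, (14|17)=-1; sign (−1)^0·-1^1·-1^2 = -1.
(a,b)_7: α=-4, u≡4; β=-2, v≡6 (mod 7); (4|7)=+1, (6|7)=-1; sign (−1)^0·+1^-2·-1^-4 = +1.
(a,b)_19: α=2, u≡2; β=1, v≡16 (mod 19); (2|19)=-1, (16|19)=+1; sign (−1)^0·-1^1·+1^2 = -1.
(-6, 1938 / ℚ) ramifies at {2, 3, 17, 19}: a division algebra.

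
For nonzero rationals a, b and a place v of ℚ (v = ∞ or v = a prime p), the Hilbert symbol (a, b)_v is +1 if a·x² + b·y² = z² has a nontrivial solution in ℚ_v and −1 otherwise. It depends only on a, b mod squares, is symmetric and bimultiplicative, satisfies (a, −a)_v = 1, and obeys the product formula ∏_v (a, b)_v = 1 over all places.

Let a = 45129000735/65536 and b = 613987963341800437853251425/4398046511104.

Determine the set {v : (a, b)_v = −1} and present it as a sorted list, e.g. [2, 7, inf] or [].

Mod squares: a ≡ 102333335, b ≡ 33497. Check v ∈ {∞, 2, 3, 5, 7, 13, 19, 41, 43, 47}.
v=7: a=7^2·(≡6), b=7^4·(≡2) mod 7; (6|7)=-1, (2|7)=+1; (−1)^{2·4·3}·(-1)^4·(+1)^2 = +1.
v=19: a=19^1·(≡9), b=19^3·(≡14) mod 19; (9|19)=+1, (14|19)=-1; (−1)^{1·3·9}·(+1)^3·(-1)^1 = +1.
v=41: a=41^1·(≡35), b=41^3·(≡29) mod 41; (35|41)=-1, (29|41)=-1; (−1)^{1·3·20}·(-1)^3·(-1)^1 = +1.
v=47: a=47^1·(≡30), b=47^2·(≡13) mod 47; (30|47)=-1, (13|47)=-1; (−1)^{1·2·23}·(-1)^2·(-1)^1 = -1.
v=43: a=43^1·(≡6), b=43^3·(≡34) mod 43; (6|43)=+1, (34|43)=-1; (−1)^{1·3·21}·(+1)^3·(-1)^1 = +1.
v=13: a=13^1·(≡10), b=13^2·(≡4) mod 13; (10|13)=+1, (4|13)=+1; (−1)^{1·2·6}·(+1)^2·(+1)^1 = +1.
v=2: v_2(a)=-16, v_2(b)=-42; units ≡ 7, 1 (mod 8); ε·ε+αω+βω = 1·0+-16·0+-42·0 ≡ 0  ⇒  (a,b)_2 = +1.
v=5: a=5^1·(≡2), b=5^2·(≡3) mod 5; (2|5)=-1, (3|5)=-1; (−1)^{1·2·2}·(-1)^2·(-1)^1 = -1.
v=3: a=3^2·(≡2), b=3^6·(≡2) mod 3; (2|3)=-1, (2|3)=-1; (−1)^{2·6·1}·(-1)^6·(-1)^2 = +1.
v=∞: 102333335 > 0 and 33497 > 0  ⇒  (a,b)_∞ = +1.
(102333335, 33497 / ℚ) ramifies at {5, 47}: a division algebra.

[5, 47]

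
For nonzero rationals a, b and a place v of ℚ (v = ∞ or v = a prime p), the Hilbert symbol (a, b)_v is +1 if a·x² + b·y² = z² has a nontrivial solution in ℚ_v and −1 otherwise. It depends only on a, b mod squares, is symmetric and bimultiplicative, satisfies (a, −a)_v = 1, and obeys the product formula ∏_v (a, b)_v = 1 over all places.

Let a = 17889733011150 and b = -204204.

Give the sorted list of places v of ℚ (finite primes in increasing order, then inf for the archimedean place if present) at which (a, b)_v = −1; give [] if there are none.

[2, 3, 7, 17]

(a, b) ≡ (14, -51051) mod (ℚ^×)²; places V = {2, 3, 5, 7, 11, 13, 17, 31, ∞}.
(a,b)_11: α=2, u≡5; β=1, v≡4 (mod 11); (5|11)=+1, (4|11)=+1; sign (−1)^0·+1^1·+1^2 = +1.
(a,b)_13: α=2, u≡4; β=1, v≡9 (mod 13); (4|13)=+1, (9|13)=+1; sign (−1)^0·+1^1·+1^2 = +1.
(a,b)_5: α=2, u≡1; β=0, v≡1 (mod 5); (1|5)=+1, (1|5)=+1; sign (−1)^0·+1^0·+1^2 = +1.
(a,b)_∞: sgn(14)=+, sgn(-51051)=−, so +1.
(a,b)_31: α=2, u≡18; β=0, v≡24 (mod 31); (18|31)=+1, (24|31)=-1; sign (−1)^0·+1^0·-1^2 = +1.
(a,b)_7: α=1, u≡2; β=1, v≡4 (mod 7); (2|7)=+1, (4|7)=+1; sign (−1)^1·+1^1·+1^1 = -1.
(a,b)_3: α=2, u≡2; β=1, v≡2 (mod 3); (2|3)=-1, (2|3)=-1; sign (−1)^0·-1^1·-1^2 = -1.
(a,b)_17: α=2, u≡12; β=1, v≡7 (mod 17); (12|17)=-1, (7|17)=-1; sign (−1)^0·-1^1·-1^2 = -1.
(a,b)_2: α=1, β=2; u≡7, v≡5 (mod 8); ε(u)ε(v)=1·0, αω(v)=1·1, βω(u)=2·0; sum ≡ 1  ⇒  -1.
Ram(14, -51051) = {2, 3, 7, 17}; no ℚ_2-point on the conic.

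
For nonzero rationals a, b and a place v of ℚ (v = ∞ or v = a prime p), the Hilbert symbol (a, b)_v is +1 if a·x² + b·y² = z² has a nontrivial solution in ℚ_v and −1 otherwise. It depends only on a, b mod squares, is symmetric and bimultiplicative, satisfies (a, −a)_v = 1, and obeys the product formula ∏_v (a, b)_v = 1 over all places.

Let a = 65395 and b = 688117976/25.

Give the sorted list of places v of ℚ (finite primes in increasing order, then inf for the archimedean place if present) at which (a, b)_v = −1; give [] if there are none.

[11, 13, 29, 41]

Mod squares: a ≡ 65395, b ≡ 20774. Check v ∈ {∞, 2, 5, 7, 11, 13, 17, 29, 41, 47}.
v=47: a=47^0·(≡18), b=47^1·(≡33) mod 47; (18|47)=+1, (33|47)=-1; (−1)^{0·1·23}·(+1)^1·(-1)^0 = +1.
v=29: a=29^1·(≡22), b=29^0·(≡14) mod 29; (22|29)=+1, (14|29)=-1; (−1)^{1·0·14}·(+1)^0·(-1)^1 = -1.
v=∞: 65395 > 0 and 20774 > 0  ⇒  (a,b)_∞ = +1.
v=7: a=7^0·(≡1), b=7^2·(≡5) mod 7; (1|7)=+1, (5|7)=-1; (−1)^{0·2·3}·(+1)^2·(-1)^0 = +1.
v=41: a=41^1·(≡37), b=41^0·(≡7) mod 41; (37|41)=+1, (7|41)=-1; (−1)^{1·0·20}·(+1)^0·(-1)^1 = -1.
v=2: v_2(a)=0, v_2(b)=3; units ≡ 3, 3 (mod 8); ε·ε+αω+βω = 1·1+0·1+3·1 ≡ 0  ⇒  (a,b)_2 = +1.
v=11: a=11^1·(≡5), b=11^0·(≡6) mod 11; (5|11)=+1, (6|11)=-1; (−1)^{1·0·5}·(+1)^0·(-1)^1 = -1.
v=13: a=13^0·(≡5), b=13^3·(≡1) mod 13; (5|13)=-1, (1|13)=+1; (−1)^{0·3·6}·(-1)^3·(+1)^0 = -1.
v=17: a=17^0·(≡13), b=17^1·(≡15) mod 17; (13|17)=+1, (15|17)=+1; (−1)^{0·1·8}·(+1)^1·(+1)^0 = +1.
v=5: a=5^1·(≡4), b=5^-2·(≡1) mod 5; (4|5)=+1, (1|5)=+1; (−1)^{1·-2·2}·(+1)^-2·(+1)^1 = +1.
Ram(65395, 20774) = {11, 13, 29, 41}; no ℚ_11-point on the conic.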